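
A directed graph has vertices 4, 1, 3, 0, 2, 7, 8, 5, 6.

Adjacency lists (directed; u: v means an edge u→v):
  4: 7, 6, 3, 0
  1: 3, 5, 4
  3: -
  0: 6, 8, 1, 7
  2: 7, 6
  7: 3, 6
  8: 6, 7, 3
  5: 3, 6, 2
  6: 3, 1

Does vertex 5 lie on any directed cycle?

Yes

5 is on a cycle iff 5 can reach itself via ≥1 edge.
5 → 6 → 1 → 5 — yes.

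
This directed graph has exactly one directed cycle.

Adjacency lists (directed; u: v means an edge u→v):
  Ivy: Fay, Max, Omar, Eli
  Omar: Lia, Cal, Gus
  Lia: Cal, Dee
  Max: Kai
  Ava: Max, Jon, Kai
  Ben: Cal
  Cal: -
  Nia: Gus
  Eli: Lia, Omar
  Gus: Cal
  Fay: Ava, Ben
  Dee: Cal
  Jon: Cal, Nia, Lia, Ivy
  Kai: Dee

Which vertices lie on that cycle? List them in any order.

Ava, Fay, Ivy, Jon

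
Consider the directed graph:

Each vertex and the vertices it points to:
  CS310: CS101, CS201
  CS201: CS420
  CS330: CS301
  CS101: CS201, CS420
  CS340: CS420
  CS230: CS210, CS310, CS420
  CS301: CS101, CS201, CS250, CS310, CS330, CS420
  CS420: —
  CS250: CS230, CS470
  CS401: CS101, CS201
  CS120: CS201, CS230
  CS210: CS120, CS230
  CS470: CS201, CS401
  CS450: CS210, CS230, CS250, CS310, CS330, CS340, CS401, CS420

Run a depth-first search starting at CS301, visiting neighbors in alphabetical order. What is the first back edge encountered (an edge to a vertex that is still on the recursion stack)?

DFS from CS301 (visiting neighbors in alphabetical order); mark gray on enter, black on exit:
CS301 gray
  CS101 gray
    CS201 gray
      CS420 gray
      CS420 black
    CS201 black
    CS101→CS420: CS420 black — skip
  CS101 black
  CS301→CS201: CS201 black — skip
  CS250 gray
    CS230 gray
      CS210 gray
        CS120 gray
          CS120→CS201: CS201 black — skip
          CS120→CS230: CS230 is gray → back edge
First back edge: CS120 → CS230.

CS120->CS230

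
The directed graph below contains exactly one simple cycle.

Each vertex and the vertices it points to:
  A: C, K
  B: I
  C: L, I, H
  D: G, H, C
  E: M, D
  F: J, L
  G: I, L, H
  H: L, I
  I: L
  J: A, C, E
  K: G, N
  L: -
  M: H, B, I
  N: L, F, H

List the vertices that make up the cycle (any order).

A, F, J, K, N

DFS with gray/black marking from J:
J gray
  A gray
    C gray
      L gray
      L black
      I gray
        I→L: L black — skip
      I black
      H gray
        H→L: L black — skip
        H→I: I black — skip
      H black
    C black
    K gray
      G gray
        G→I: I black — skip
        G→L: L black — skip
        G→H: H black — skip
      G black
      N gray
        N→L: L black — skip
        F gray
          F→J: J is gray → back edge
Back edge closes the cycle J → A → K → N → F → J; its vertices are {A, F, J, K, N}.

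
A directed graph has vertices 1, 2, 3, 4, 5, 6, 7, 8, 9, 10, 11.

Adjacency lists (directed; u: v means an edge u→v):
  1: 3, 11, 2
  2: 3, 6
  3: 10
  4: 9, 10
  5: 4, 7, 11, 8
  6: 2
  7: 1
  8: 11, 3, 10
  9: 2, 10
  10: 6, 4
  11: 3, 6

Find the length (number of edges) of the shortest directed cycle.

2

For each vertex v, BFS finds the shortest path from v back to v.
The shortest such closed walk is 4 → 10 → 4, length 2.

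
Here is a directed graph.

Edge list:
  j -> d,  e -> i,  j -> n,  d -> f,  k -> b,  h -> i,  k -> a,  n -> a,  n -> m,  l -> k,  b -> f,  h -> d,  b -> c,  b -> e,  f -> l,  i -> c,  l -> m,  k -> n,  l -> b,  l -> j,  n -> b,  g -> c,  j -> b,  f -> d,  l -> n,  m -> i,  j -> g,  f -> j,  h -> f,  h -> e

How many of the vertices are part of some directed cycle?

A vertex is on a directed cycle iff it belongs to a strongly connected component of size ≥ 2 (or has a self-loop).
The vertices on cycles are {b, d, f, j, k, l, n} — 7 in total.

7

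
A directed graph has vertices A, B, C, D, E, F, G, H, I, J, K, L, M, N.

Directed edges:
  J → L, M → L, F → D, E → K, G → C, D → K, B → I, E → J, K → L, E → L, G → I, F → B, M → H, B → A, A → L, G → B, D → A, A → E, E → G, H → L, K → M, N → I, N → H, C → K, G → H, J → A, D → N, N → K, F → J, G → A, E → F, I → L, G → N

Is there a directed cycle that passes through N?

N lies on a cycle iff there is a path from N back to itself.
Exploring from N, it never reaches itself; equivalently, its strongly connected component is a singleton.

No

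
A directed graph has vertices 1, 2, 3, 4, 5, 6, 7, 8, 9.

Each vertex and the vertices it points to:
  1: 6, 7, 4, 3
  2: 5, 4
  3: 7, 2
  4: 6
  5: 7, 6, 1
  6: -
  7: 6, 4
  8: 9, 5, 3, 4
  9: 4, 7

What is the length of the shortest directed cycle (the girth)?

4

For each vertex v, BFS finds the shortest path from v back to v.
The shortest such closed walk is 3 → 2 → 5 → 1 → 3, length 4.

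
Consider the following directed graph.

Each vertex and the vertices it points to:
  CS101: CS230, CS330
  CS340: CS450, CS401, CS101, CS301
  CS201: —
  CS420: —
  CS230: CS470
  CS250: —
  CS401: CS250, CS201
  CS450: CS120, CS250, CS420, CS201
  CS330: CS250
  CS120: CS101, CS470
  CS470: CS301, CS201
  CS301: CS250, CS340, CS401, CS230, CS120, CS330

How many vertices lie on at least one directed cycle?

7

A vertex is on a directed cycle iff it belongs to a strongly connected component of size ≥ 2 (or has a self-loop).
The vertices on cycles are {CS101, CS120, CS230, CS301, CS340, CS450, CS470} — 7 in total.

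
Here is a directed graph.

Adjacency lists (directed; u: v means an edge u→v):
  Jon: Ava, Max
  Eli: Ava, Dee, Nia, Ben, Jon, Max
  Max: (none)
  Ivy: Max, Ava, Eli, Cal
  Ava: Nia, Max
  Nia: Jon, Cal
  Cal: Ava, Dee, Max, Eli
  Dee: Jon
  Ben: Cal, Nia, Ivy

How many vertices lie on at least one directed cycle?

8

A vertex is on a directed cycle iff it belongs to a strongly connected component of size ≥ 2 (or has a self-loop).
The vertices on cycles are {Ava, Ben, Cal, Dee, Eli, Ivy, Jon, Nia} — 8 in total.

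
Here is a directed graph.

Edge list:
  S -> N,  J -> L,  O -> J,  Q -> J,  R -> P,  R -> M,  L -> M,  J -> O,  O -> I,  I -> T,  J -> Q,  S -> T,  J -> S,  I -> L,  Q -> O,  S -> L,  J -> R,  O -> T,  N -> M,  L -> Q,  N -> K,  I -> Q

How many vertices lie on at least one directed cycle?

6

A vertex is on a directed cycle iff it belongs to a strongly connected component of size ≥ 2 (or has a self-loop).
The vertices on cycles are {I, J, L, O, Q, S} — 6 in total.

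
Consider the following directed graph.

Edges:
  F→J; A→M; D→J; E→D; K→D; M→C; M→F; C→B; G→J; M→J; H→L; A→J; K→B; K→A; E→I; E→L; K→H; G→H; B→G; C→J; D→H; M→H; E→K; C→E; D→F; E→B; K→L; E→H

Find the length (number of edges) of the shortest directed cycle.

5

For each vertex v, BFS finds the shortest path from v back to v.
The shortest such closed walk is C → E → K → A → M → C, length 5.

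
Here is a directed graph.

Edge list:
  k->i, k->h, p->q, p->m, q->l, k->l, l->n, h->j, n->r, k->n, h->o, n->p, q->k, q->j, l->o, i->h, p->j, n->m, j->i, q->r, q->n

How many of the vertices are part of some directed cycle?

A vertex is on a directed cycle iff it belongs to a strongly connected component of size ≥ 2 (or has a self-loop).
The vertices on cycles are {h, i, j, k, l, n, p, q} — 8 in total.

8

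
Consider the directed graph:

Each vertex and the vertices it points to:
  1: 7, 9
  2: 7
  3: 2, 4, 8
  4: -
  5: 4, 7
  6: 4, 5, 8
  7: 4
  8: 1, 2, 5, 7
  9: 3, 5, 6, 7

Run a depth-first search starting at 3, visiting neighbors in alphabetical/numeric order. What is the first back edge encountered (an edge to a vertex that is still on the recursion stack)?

DFS from 3 (visiting neighbors in alphabetical/numeric order); mark gray on enter, black on exit:
3 gray
  2 gray
    7 gray
      4 gray
      4 black
    7 black
  2 black
  3→4: 4 black — skip
  8 gray
    1 gray
      1→7: 7 black — skip
      9 gray
        9→3: 3 is gray → back edge
First back edge: 9 → 3.

9->3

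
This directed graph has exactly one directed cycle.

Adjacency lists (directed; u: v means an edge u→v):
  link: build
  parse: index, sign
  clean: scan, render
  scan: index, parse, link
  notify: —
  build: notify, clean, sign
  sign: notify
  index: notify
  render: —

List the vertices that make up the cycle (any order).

link, scan, build, clean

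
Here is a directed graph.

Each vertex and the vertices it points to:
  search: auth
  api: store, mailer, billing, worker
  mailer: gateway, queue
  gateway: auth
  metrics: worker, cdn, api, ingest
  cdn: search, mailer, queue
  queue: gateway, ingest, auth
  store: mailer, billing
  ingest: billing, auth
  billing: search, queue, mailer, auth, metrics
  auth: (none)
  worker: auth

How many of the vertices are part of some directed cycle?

8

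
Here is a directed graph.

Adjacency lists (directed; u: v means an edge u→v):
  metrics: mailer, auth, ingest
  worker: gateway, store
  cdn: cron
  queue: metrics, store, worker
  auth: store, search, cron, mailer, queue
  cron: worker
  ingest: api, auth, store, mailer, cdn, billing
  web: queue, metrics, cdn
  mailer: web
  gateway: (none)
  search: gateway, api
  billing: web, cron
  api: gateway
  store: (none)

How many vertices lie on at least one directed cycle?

A vertex is on a directed cycle iff it belongs to a strongly connected component of size ≥ 2 (or has a self-loop).
The vertices on cycles are {web, auth, queue, ingest, mailer, billing, metrics} — 7 in total.

7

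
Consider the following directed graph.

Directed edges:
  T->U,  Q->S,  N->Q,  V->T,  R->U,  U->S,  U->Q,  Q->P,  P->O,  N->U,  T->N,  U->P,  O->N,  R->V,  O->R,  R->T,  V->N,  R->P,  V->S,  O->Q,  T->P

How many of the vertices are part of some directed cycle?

A vertex is on a directed cycle iff it belongs to a strongly connected component of size ≥ 2 (or has a self-loop).
The vertices on cycles are {N, O, P, Q, R, T, U, V} — 8 in total.

8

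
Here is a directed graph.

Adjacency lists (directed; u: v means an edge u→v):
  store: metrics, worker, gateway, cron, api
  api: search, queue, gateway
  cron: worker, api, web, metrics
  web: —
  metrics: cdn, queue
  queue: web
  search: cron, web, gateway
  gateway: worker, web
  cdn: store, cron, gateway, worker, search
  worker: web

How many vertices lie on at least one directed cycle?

A vertex is on a directed cycle iff it belongs to a strongly connected component of size ≥ 2 (or has a self-loop).
The vertices on cycles are {api, cdn, cron, store, search, metrics} — 6 in total.

6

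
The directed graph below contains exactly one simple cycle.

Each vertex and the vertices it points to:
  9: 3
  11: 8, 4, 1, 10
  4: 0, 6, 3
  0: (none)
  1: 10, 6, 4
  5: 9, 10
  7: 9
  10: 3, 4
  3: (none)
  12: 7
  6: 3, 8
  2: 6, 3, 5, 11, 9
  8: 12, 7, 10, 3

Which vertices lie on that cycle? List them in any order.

4, 6, 8, 10

DFS with gray/black marking from 8:
8 gray
  12 gray
    7 gray
      9 gray
        3 gray
        3 black
      9 black
    7 black
  12 black
  8→7: 7 black — skip
  10 gray
    10→3: 3 black — skip
    4 gray
      0 gray
      0 black
      6 gray
        6→3: 3 black — skip
        6→8: 8 is gray → back edge
Back edge closes the cycle 8 → 10 → 4 → 6 → 8; its vertices are {4, 6, 8, 10}.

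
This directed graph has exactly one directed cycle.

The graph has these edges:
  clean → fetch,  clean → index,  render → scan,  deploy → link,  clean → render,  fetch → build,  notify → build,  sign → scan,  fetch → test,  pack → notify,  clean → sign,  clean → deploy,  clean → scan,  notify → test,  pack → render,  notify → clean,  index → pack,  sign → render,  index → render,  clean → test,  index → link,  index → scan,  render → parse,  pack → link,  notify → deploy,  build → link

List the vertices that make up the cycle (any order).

DFS with gray/black marking from index:
index gray
  scan gray
  scan black
  link gray
  link black
  render gray
    render→scan: scan black — skip
    parse gray
    parse black
  render black
  pack gray
    pack→link: link black — skip
    pack→render: render black — skip
    notify gray
      test gray
      test black
      deploy gray
        deploy→link: link black — skip
      deploy black
      build gray
        build→link: link black — skip
      build black
      clean gray
        clean→test: test black — skip
        sign gray
          sign→render: render black — skip
          sign→scan: scan black — skip
        sign black
        clean→deploy: deploy black — skip
        clean→scan: scan black — skip
        clean→render: render black — skip
        fetch gray
          fetch→build: build black — skip
          fetch→test: test black — skip
        fetch black
        clean→index: index is gray → back edge
Back edge closes the cycle index → pack → notify → clean → index; its vertices are {pack, clean, index, notify}.

pack, clean, index, notify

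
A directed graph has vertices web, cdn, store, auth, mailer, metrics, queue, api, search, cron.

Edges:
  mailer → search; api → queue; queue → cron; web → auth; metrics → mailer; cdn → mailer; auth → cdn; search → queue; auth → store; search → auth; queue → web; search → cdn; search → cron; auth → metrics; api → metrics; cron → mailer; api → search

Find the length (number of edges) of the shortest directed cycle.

3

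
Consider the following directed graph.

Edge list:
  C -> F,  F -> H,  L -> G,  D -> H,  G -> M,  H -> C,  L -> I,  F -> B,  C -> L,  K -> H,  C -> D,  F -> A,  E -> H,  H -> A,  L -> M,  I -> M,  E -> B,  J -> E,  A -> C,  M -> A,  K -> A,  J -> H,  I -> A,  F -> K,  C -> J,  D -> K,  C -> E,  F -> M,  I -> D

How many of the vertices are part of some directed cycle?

12

A vertex is on a directed cycle iff it belongs to a strongly connected component of size ≥ 2 (or has a self-loop).
The vertices on cycles are {A, C, D, E, F, G, H, I, J, K, L, M} — 12 in total.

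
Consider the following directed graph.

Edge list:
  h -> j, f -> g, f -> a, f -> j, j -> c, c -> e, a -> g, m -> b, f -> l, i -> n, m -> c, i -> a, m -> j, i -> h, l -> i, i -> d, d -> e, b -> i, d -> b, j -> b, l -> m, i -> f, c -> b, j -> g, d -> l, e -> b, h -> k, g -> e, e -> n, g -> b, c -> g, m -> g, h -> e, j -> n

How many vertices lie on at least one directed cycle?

12

A vertex is on a directed cycle iff it belongs to a strongly connected component of size ≥ 2 (or has a self-loop).
The vertices on cycles are {a, b, c, d, e, f, g, h, i, j, l, m} — 12 in total.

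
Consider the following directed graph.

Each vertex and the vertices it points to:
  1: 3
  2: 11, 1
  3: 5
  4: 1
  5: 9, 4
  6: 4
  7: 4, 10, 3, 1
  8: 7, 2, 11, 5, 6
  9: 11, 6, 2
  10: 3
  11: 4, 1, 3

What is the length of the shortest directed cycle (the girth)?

For each vertex v, BFS finds the shortest path from v back to v.
The shortest such closed walk is 5 → 4 → 1 → 3 → 5, length 4.

4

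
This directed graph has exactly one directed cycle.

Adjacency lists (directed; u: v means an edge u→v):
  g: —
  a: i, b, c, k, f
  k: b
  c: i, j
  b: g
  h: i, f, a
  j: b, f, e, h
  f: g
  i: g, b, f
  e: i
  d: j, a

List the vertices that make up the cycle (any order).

a, c, h, j

DFS with gray/black marking from j:
j gray
  b gray
    g gray
    g black
  b black
  f gray
    f→g: g black — skip
  f black
  e gray
    i gray
      i→g: g black — skip
      i→b: b black — skip
      i→f: f black — skip
    i black
  e black
  h gray
    h→i: i black — skip
    h→f: f black — skip
    a gray
      a→i: i black — skip
      a→b: b black — skip
      c gray
        c→i: i black — skip
        c→j: j is gray → back edge
Back edge closes the cycle j → h → a → c → j; its vertices are {a, c, h, j}.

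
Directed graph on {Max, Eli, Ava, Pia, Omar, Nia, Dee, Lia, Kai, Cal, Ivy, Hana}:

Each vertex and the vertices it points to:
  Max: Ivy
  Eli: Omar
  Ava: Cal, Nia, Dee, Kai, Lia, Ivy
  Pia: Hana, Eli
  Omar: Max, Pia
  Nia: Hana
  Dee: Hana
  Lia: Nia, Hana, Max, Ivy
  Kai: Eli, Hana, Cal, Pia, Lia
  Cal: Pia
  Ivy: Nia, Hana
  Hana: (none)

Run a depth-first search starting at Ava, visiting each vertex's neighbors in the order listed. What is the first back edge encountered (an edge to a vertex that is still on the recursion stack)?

DFS from Ava (visiting each vertex's neighbors in the order listed); mark gray on enter, black on exit:
Ava gray
  Cal gray
    Pia gray
      Hana gray
      Hana black
      Eli gray
        Omar gray
          Max gray
            Ivy gray
              Nia gray
                Nia→Hana: Hana black — skip
              Nia black
              Ivy→Hana: Hana black — skip
            Ivy black
          Max black
          Omar→Pia: Pia is gray → back edge
First back edge: Omar → Pia.

Omar→Pia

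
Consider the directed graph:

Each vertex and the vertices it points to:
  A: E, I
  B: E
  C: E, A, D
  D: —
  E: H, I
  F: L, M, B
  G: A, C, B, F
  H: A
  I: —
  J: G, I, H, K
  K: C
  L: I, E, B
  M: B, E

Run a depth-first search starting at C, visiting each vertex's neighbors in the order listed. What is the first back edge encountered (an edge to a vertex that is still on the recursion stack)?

A->E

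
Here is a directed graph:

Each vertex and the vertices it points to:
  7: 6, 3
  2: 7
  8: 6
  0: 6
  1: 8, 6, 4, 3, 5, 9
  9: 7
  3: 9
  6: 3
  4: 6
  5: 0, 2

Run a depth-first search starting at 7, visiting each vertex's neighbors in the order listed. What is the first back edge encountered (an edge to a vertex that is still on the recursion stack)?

DFS from 7 (visiting each vertex's neighbors in the order listed); mark gray on enter, black on exit:
7 gray
  6 gray
    3 gray
      9 gray
        9→7: 7 is gray → back edge
First back edge: 9 → 7.

9->7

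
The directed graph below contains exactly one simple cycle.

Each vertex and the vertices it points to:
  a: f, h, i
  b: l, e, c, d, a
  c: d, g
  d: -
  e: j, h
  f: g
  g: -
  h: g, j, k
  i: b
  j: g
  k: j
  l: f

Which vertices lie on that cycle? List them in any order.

a, b, i

DFS with gray/black marking from b:
b gray
  l gray
    f gray
      g gray
      g black
    f black
  l black
  e gray
    j gray
      j→g: g black — skip
    j black
    h gray
      h→g: g black — skip
      h→j: j black — skip
      k gray
        k→j: j black — skip
      k black
    h black
  e black
  c gray
    d gray
    d black
    c→g: g black — skip
  c black
  b→d: d black — skip
  a gray
    a→f: f black — skip
    a→h: h black — skip
    i gray
      i→b: b is gray → back edge
Back edge closes the cycle b → a → i → b; its vertices are {a, b, i}.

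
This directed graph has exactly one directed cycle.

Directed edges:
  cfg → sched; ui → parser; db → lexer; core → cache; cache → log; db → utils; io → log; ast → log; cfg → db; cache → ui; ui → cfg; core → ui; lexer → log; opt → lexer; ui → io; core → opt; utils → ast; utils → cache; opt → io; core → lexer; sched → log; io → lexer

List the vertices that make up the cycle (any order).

DFS with gray/black marking from ui:
ui gray
  parser gray
  parser black
  cfg gray
    db gray
      utils gray
        ast gray
          log gray
          log black
        ast black
        cache gray
          cache→ui: ui is gray → back edge
Back edge closes the cycle ui → cfg → db → utils → cache → ui; its vertices are {db, ui, cfg, cache, utils}.

db, ui, cfg, cache, utils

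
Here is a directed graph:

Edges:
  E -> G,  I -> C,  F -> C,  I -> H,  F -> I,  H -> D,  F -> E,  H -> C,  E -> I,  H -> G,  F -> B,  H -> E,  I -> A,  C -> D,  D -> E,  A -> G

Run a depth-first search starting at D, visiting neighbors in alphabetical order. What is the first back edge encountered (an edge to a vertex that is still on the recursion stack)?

DFS from D (visiting neighbors in alphabetical order); mark gray on enter, black on exit:
D gray
  E gray
    G gray
    G black
    I gray
      A gray
        A→G: G black — skip
      A black
      C gray
        C→D: D is gray → back edge
First back edge: C → D.

C→D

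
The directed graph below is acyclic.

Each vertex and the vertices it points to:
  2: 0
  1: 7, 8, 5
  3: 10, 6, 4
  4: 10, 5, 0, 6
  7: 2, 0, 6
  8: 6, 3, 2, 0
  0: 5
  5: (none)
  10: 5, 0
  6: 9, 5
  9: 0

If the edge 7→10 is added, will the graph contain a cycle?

Adding 7→10 creates a cycle iff 10 can already reach 7.
Explore from 10: no path reaches 7. The graph stays acyclic.

No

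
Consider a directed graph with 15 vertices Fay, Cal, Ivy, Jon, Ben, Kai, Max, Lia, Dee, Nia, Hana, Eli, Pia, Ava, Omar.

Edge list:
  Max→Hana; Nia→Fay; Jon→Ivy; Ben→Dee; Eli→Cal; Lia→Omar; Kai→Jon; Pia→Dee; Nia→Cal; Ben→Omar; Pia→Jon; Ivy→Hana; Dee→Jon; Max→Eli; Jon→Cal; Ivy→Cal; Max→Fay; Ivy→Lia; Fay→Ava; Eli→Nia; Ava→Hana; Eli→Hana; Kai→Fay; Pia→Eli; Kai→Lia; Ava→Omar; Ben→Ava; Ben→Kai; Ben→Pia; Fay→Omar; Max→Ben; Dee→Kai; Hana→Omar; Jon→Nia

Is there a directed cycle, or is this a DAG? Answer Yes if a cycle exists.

DFS with white/gray/black marking, starting from Fay:
Fay gray
  Omar gray
  Omar black
  Ava gray
    Hana gray
      Hana→Omar: Omar black — skip
    Hana black
    Ava→Omar: Omar black — skip
  Ava black
Fay black
Cal gray
Cal black
Ivy gray
  Ivy→Hana: Hana black — skip
  Ivy→Cal: Cal black — skip
  Lia gray
    Lia→Omar: Omar black — skip
  Lia black
Ivy black
Jon gray
  Jon→Cal: Cal black — skip
  Jon→Ivy: Ivy black — skip
  Nia gray
    Nia→Fay: Fay black — skip
    Nia→Cal: Cal black — skip
  Nia black
Jon black
Ben gray
  Dee gray
    Dee→Jon: Jon black — skip
    Kai gray
      Kai→Lia: Lia black — skip
      Kai→Jon: Jon black — skip
      Kai→Fay: Fay black — skip
    Kai black
  Dee black
  Ben→Ava: Ava black — skip
  Pia gray
    Pia→Dee: Dee black — skip
    Eli gray
      Eli→Cal: Cal black — skip
      Eli→Hana: Hana black — skip
      Eli→Nia: Nia black — skip
    Eli black
    Pia→Jon: Jon black — skip
  Pia black
  Ben→Kai: Kai black — skip
  Ben→Omar: Omar black — skip
Ben black
Max gray
  Max→Eli: Eli black — skip
  Max→Fay: Fay black — skip
  Max→Ben: Ben black — skip
  Max→Hana: Hana black — skip
Max black
Every edge goes to a white or black vertex — no back edge, so the graph is acyclic.

No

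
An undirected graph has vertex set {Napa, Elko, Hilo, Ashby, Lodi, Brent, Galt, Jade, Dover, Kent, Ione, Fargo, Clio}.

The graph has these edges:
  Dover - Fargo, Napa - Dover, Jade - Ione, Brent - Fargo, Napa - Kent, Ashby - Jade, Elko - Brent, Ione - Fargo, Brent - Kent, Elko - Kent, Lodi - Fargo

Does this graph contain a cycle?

Yes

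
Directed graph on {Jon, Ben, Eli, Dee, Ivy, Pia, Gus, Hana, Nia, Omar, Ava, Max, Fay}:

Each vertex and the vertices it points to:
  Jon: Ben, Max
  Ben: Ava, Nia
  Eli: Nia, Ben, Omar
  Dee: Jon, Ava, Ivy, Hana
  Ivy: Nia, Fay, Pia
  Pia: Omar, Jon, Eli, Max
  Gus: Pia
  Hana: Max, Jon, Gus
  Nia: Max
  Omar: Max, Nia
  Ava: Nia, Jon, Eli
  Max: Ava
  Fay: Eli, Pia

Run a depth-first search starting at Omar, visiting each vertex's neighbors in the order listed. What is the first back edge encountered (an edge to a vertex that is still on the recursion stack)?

Nia->Max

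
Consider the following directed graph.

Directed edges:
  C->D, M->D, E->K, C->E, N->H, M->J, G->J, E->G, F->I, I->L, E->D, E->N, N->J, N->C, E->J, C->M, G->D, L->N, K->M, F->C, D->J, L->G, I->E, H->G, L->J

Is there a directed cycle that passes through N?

Yes

N is on a cycle iff N can reach itself via ≥1 edge.
N → C → E → N — yes.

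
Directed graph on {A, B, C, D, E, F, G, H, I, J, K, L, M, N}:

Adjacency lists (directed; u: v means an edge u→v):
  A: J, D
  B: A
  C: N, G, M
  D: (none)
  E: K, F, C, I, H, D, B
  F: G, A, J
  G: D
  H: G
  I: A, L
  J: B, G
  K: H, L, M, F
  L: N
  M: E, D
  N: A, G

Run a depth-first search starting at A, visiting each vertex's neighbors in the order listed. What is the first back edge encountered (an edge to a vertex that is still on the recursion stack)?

DFS from A (visiting each vertex's neighbors in the order listed); mark gray on enter, black on exit:
A gray
  J gray
    B gray
      B→A: A is gray → back edge
First back edge: B → A.

B->A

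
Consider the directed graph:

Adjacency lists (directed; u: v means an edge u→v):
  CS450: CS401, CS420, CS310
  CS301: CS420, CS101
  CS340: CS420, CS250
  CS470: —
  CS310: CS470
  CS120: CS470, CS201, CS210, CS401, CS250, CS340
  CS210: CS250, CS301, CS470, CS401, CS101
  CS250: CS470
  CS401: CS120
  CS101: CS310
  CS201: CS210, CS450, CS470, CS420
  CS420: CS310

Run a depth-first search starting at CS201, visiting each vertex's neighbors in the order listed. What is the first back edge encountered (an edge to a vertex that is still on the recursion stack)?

CS120→CS201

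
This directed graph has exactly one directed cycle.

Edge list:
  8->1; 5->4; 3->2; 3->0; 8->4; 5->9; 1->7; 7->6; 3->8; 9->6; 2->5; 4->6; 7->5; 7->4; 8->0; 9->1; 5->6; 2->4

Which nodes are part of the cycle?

DFS with gray/black marking from 1:
1 gray
  7 gray
    5 gray
      6 gray
      6 black
      9 gray
        9→1: 1 is gray → back edge
Back edge closes the cycle 1 → 7 → 5 → 9 → 1; its vertices are {1, 5, 7, 9}.

1, 5, 7, 9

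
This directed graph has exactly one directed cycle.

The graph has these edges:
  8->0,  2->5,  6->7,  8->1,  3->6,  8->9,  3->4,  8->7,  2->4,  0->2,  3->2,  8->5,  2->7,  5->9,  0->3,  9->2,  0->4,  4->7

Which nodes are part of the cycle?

2, 5, 9

DFS with gray/black marking from 5:
5 gray
  9 gray
    2 gray
      7 gray
      7 black
      2→5: 5 is gray → back edge
Back edge closes the cycle 5 → 9 → 2 → 5; its vertices are {2, 5, 9}.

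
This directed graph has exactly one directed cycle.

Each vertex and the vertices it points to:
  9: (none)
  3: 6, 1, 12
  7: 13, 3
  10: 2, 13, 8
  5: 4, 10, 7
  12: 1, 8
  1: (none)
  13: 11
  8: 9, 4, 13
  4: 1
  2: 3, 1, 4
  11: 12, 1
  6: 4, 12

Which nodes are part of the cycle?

8, 11, 12, 13

DFS with gray/black marking from 8:
8 gray
  9 gray
  9 black
  4 gray
    1 gray
    1 black
  4 black
  13 gray
    11 gray
      12 gray
        12→1: 1 black — skip
        12→8: 8 is gray → back edge
Back edge closes the cycle 8 → 13 → 11 → 12 → 8; its vertices are {8, 11, 12, 13}.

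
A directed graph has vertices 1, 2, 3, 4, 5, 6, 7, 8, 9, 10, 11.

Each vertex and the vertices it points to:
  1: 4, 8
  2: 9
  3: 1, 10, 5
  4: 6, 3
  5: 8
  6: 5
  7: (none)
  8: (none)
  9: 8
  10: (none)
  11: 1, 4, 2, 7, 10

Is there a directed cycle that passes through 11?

No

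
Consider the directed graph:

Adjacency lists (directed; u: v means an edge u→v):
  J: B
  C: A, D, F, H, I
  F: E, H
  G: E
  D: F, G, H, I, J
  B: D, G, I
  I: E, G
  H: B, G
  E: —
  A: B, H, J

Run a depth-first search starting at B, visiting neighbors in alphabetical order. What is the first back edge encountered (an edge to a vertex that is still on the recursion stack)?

DFS from B (visiting neighbors in alphabetical order); mark gray on enter, black on exit:
B gray
  D gray
    F gray
      E gray
      E black
      H gray
        H→B: B is gray → back edge
First back edge: H → B.

H→B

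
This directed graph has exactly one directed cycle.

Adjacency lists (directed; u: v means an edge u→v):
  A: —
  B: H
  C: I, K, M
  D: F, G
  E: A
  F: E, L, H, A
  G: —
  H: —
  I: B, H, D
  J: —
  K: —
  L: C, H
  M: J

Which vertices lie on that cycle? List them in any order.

C, D, F, I, L

DFS with gray/black marking from C:
C gray
  I gray
    B gray
      H gray
      H black
    B black
    I→H: H black — skip
    D gray
      F gray
        E gray
          A gray
          A black
        E black
        L gray
          L→C: C is gray → back edge
Back edge closes the cycle C → I → D → F → L → C; its vertices are {C, D, F, I, L}.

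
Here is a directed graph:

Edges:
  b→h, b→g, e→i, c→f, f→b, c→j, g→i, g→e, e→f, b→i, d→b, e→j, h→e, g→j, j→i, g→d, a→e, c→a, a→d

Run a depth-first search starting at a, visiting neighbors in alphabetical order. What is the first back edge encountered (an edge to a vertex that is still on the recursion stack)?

g->d

DFS from a (visiting neighbors in alphabetical order); mark gray on enter, black on exit:
a gray
  d gray
    b gray
      g gray
        g→d: d is gray → back edge
First back edge: g → d.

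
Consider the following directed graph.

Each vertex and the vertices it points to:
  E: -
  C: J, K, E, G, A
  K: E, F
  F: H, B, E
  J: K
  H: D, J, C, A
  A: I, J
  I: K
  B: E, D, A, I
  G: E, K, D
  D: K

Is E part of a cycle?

E lies on a cycle iff there is a path from E back to itself.
Exploring from E, it never reaches itself; equivalently, its strongly connected component is a singleton.

No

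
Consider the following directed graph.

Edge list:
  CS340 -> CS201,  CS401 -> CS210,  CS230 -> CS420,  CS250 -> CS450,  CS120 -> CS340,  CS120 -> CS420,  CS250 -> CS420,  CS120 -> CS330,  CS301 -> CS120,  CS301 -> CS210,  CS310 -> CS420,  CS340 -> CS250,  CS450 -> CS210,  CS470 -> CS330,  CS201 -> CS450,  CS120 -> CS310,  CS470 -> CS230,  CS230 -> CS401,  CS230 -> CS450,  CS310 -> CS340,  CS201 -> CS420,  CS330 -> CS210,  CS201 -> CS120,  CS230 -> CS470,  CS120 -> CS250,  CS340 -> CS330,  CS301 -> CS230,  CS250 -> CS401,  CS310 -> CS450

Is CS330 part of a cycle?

No

CS330 lies on a cycle iff there is a path from CS330 back to itself.
Exploring from CS330, it never reaches itself; equivalently, its strongly connected component is a singleton.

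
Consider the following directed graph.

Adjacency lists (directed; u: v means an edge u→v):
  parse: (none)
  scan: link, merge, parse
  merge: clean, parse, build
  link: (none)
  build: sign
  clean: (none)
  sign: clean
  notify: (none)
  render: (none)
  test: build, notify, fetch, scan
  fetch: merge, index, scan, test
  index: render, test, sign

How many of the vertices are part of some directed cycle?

A vertex is on a directed cycle iff it belongs to a strongly connected component of size ≥ 2 (or has a self-loop).
The vertices on cycles are {test, fetch, index} — 3 in total.

3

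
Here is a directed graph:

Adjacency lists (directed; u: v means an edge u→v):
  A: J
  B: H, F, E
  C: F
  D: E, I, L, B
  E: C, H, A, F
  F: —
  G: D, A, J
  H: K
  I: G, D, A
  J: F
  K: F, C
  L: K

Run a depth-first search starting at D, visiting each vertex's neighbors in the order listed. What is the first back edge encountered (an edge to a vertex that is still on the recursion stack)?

G->D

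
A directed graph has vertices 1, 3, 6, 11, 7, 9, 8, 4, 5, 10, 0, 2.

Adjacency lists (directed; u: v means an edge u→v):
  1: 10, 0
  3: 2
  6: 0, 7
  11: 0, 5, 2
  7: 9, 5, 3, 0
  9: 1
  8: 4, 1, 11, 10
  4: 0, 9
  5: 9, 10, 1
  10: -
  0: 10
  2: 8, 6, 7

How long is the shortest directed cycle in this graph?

For each vertex v, BFS finds the shortest path from v back to v.
The shortest such closed walk is 2 → 7 → 3 → 2, length 3.

3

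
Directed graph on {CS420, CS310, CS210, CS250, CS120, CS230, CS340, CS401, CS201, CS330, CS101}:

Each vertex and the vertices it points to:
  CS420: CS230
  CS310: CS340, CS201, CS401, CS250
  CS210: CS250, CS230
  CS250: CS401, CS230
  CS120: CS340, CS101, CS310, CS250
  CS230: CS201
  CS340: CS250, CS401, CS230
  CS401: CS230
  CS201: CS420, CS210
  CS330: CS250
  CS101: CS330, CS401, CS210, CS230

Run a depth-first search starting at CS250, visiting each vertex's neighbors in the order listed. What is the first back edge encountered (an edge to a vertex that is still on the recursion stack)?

CS420->CS230

DFS from CS250 (visiting each vertex's neighbors in the order listed); mark gray on enter, black on exit:
CS250 gray
  CS401 gray
    CS230 gray
      CS201 gray
        CS420 gray
          CS420→CS230: CS230 is gray → back edge
First back edge: CS420 → CS230.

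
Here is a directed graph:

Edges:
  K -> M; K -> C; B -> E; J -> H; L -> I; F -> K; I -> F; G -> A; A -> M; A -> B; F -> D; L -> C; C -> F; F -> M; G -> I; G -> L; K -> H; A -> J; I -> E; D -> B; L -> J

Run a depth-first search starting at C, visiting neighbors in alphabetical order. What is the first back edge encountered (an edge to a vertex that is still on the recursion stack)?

K->C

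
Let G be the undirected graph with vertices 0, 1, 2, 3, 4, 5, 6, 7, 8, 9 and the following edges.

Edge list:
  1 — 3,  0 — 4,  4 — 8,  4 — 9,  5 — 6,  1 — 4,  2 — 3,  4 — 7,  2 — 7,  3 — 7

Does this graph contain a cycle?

Yes

DFS, tracking each vertex's parent; an edge to a visited non-parent vertex closes a cycle.
Start from 8:
visit 8 (parent –)
  visit 4 (parent 8)
    visit 1 (parent 4)
      1–4: parent, skip
      visit 3 (parent 1)
        3–1: parent, skip
        visit 7 (parent 3)
          visit 2 (parent 7)
            2–7: parent, skip
            2–3: 3 visited and ≠ parent → cycle
Cycle: 3 – 7 – 2 – 3.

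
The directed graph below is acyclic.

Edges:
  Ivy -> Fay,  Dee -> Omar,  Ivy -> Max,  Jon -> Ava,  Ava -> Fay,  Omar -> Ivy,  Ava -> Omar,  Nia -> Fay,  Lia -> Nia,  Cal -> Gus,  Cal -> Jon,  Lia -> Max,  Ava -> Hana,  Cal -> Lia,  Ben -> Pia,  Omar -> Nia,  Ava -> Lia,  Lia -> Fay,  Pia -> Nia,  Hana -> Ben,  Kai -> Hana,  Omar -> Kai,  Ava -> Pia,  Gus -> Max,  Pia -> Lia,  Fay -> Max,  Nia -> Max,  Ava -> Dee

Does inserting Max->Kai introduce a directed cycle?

Adding Max→Kai creates a cycle iff Kai can already reach Max.
Path from Kai: Kai → Hana → Ben → Pia → Nia → Max.
So Kai → … → Max → Kai is a cycle.

Yes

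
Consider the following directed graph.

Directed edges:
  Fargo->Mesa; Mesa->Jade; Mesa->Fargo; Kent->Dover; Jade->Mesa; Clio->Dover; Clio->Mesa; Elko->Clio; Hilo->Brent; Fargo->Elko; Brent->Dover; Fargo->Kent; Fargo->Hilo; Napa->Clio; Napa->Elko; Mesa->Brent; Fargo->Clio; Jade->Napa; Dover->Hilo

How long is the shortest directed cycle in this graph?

For each vertex v, BFS finds the shortest path from v back to v.
The shortest such closed walk is Jade → Mesa → Jade, length 2.

2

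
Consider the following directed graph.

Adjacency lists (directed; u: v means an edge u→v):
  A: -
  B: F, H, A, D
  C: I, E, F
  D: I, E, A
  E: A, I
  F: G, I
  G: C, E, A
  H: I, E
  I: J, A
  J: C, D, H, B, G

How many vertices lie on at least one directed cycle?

9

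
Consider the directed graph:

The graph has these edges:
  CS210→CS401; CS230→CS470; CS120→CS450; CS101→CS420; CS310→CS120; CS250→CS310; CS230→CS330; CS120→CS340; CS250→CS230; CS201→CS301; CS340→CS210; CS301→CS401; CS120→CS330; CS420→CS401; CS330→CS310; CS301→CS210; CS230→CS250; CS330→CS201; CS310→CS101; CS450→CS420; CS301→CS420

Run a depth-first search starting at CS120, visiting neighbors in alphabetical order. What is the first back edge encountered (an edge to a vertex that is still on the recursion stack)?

DFS from CS120 (visiting neighbors in alphabetical order); mark gray on enter, black on exit:
CS120 gray
  CS330 gray
    CS201 gray
      CS301 gray
        CS210 gray
          CS401 gray
          CS401 black
        CS210 black
        CS301→CS401: CS401 black — skip
        CS420 gray
          CS420→CS401: CS401 black — skip
        CS420 black
      CS301 black
    CS201 black
    CS310 gray
      CS101 gray
        CS101→CS420: CS420 black — skip
      CS101 black
      CS310→CS120: CS120 is gray → back edge
First back edge: CS310 → CS120.

CS310→CS120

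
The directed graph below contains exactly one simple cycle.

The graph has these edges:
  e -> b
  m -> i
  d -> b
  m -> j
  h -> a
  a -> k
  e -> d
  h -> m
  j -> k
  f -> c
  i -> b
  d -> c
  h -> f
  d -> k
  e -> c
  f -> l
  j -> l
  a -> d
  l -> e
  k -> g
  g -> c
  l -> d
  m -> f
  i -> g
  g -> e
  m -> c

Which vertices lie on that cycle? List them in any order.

d, e, g, k

DFS with gray/black marking from k:
k gray
  g gray
    e gray
      d gray
        d→k: k is gray → back edge
Back edge closes the cycle k → g → e → d → k; its vertices are {d, e, g, k}.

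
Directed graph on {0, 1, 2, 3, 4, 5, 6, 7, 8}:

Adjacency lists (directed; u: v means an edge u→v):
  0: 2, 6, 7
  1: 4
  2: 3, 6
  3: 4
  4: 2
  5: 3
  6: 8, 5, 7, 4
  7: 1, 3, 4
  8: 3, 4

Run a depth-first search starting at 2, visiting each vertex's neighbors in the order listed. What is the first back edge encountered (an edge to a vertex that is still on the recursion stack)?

4→2

DFS from 2 (visiting each vertex's neighbors in the order listed); mark gray on enter, black on exit:
2 gray
  3 gray
    4 gray
      4→2: 2 is gray → back edge
First back edge: 4 → 2.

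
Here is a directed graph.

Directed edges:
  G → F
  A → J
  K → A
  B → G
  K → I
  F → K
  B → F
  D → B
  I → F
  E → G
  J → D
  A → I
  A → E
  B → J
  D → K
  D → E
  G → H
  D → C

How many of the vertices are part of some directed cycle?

9

A vertex is on a directed cycle iff it belongs to a strongly connected component of size ≥ 2 (or has a self-loop).
The vertices on cycles are {A, B, D, E, F, G, I, J, K} — 9 in total.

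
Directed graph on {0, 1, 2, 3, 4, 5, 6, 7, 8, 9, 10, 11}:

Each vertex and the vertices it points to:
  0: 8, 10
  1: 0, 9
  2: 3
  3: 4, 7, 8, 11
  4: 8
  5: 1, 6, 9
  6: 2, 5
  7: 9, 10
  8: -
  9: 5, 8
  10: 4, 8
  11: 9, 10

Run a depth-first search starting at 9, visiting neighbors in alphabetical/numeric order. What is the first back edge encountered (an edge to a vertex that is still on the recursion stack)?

1->9

DFS from 9 (visiting neighbors in alphabetical/numeric order); mark gray on enter, black on exit:
9 gray
  5 gray
    1 gray
      0 gray
        8 gray
        8 black
        10 gray
          4 gray
            4→8: 8 black — skip
          4 black
          10→8: 8 black — skip
        10 black
      0 black
      1→9: 9 is gray → back edge
First back edge: 1 → 9.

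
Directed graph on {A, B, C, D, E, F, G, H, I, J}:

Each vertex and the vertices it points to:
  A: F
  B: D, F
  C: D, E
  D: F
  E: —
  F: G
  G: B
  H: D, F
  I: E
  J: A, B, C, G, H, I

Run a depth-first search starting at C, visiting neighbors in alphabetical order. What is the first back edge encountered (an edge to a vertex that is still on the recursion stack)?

DFS from C (visiting neighbors in alphabetical order); mark gray on enter, black on exit:
C gray
  D gray
    F gray
      G gray
        B gray
          B→D: D is gray → back edge
First back edge: B → D.

B→D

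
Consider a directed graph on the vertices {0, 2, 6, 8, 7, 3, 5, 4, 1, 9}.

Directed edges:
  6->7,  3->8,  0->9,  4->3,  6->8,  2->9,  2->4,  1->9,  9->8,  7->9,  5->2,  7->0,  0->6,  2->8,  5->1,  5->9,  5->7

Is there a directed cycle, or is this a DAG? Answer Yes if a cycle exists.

DFS with white/gray/black marking, starting from 9:
9 gray
  8 gray
  8 black
9 black
0 gray
  0→9: 9 black — skip
  6 gray
    6→8: 8 black — skip
    7 gray
      7→9: 9 black — skip
      7→0: 0 is gray → back edge
Back edge found, so a cycle exists: 0 → 6 → 7 → 0.

Yes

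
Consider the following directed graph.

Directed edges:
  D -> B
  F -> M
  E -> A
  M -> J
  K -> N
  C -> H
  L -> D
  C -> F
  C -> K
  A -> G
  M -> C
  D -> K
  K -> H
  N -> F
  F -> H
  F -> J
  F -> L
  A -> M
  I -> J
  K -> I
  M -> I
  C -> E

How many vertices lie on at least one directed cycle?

A vertex is on a directed cycle iff it belongs to a strongly connected component of size ≥ 2 (or has a self-loop).
The vertices on cycles are {A, C, D, E, F, K, L, M, N} — 9 in total.

9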